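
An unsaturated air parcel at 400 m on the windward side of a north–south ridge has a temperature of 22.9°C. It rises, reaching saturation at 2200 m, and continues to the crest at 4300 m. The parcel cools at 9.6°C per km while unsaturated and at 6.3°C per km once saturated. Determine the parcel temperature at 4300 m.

400 → 2200 m (dry, 9.6°C/km): ΔT = -9.6 × 1.8 = -17.28°C → T = 5.62°C
2200 → 4300 m (saturated, 6.3°C/km): ΔT = -6.3 × 2.1 = -13.23°C → T = -7.61°C

-7.61°C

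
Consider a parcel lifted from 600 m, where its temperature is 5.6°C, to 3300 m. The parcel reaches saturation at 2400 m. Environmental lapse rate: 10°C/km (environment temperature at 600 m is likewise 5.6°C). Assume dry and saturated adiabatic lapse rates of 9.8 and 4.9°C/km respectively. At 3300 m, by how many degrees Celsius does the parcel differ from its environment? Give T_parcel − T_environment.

+4.95°C (parcel warmer than environment)

Parcel:
  600 → 2400 m (dry, 9.8°C/km): ΔT = -9.8 × 1.8 = -17.64°C → T = -12.04°C
  2400 → 3300 m (saturated, 4.9°C/km): ΔT = -4.9 × 0.9 = -4.41°C → T = -16.45°C
Environment:
  600 → 3300 m (environment, 10°C/km): ΔT = -10 × 2.7 = -27°C → T = -21.4°C
T_parcel − T_env = -16.45 − (-21.4) = +4.95°C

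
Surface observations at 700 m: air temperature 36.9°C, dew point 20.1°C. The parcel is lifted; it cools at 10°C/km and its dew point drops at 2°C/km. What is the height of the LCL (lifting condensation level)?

T and T_d converge at 10 − 2 = 8°C per km
Height above start = (36.9 − 20.1) / 8 = 2.1 km
LCL altitude = 700 m + 2100 m = 2800 m

2800 m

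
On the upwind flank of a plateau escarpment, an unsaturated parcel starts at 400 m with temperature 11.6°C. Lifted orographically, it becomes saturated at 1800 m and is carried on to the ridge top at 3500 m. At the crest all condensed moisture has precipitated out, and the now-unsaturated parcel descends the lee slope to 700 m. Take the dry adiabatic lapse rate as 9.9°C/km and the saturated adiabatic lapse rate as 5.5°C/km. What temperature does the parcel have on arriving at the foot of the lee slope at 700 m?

16.11°C

From 400 m to 1800 m (dry): cools by 9.9 × 1.4 = 13.86°C, giving -2.26°C.
From 1800 m to 3500 m (saturated): cools by 5.5 × 1.7 = 9.35°C, giving -11.61°C.
From 3500 m to 700 m (dry descent): warms by 9.9 × 2.8 = 27.72°C, giving 16.11°C.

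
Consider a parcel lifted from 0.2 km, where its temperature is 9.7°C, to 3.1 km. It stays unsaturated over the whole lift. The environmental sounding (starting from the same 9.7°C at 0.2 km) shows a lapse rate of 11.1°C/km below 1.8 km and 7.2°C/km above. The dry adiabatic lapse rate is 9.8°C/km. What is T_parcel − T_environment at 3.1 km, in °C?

-1.3°C (parcel cooler than environment)

Parcel:
  200–3100 m, dry: Δz = 2.9 km ⇒ ΔT = -28.42°C; T = -18.72°C
Environment:
  200–1800 m, environment, lower layer: Δz = 1.6 km ⇒ ΔT = -17.76°C; T = -8.06°C
  1800–3100 m, environment, upper layer: Δz = 1.3 km ⇒ ΔT = -9.36°C; T = -17.42°C
T_parcel − T_env = -18.72 − (-17.42) = -1.3°C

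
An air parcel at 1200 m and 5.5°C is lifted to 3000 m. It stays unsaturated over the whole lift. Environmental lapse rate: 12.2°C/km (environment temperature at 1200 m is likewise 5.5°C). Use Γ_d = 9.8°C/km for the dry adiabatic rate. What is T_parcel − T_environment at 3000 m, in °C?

Parcel:
  From 1200 m to 3000 m (dry): cools by 9.8 × 1.8 = 17.64°C, giving -12.14°C.
Environment:
  From 1200 m to 3000 m (environment): cools by 12.2 × 1.8 = 21.96°C, giving -16.46°C.
T_parcel − T_env = -12.14 − (-16.46) = +4.32°C

+4.32°C (parcel warmer than environment)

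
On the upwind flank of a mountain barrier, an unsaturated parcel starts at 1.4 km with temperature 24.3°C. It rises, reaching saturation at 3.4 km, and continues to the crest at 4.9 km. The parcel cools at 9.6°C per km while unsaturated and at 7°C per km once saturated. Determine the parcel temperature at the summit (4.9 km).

Dry to 3400 m: -9.6 × 2 km = -19.2°C, so T = 5.1°C.
Saturated to 4900 m: -7 × 1.5 km = -10.5°C, so T = -5.4°C.

-5.4°C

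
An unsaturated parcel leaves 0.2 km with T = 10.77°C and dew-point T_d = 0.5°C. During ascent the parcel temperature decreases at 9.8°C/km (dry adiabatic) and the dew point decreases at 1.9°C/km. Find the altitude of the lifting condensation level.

1.5 km

T and T_d converge at 9.8 − 1.9 = 7.9°C per km
Height above start = (10.77 − 0.5) / 7.9 = 1.3 km
LCL altitude = 200 m + 1300 m = 1500 m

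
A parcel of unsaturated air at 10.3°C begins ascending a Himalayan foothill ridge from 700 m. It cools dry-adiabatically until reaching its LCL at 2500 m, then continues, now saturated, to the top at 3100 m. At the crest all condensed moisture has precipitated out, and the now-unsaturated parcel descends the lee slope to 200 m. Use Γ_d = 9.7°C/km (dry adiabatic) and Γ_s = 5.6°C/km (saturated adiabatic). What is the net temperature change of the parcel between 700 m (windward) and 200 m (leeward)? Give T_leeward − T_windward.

+7.31°C

Dry to 2500 m: -9.7 × 1.8 km = -17.46°C, so T = -7.16°C.
Saturated to 3100 m: -5.6 × 0.6 km = -3.36°C, so T = -10.52°C.
Dry descent to 200 m: +9.7 × 2.9 km = +28.13°C, so T = 17.61°C.
Net change vs windward start: 17.61 − 10.3 = +7.31°C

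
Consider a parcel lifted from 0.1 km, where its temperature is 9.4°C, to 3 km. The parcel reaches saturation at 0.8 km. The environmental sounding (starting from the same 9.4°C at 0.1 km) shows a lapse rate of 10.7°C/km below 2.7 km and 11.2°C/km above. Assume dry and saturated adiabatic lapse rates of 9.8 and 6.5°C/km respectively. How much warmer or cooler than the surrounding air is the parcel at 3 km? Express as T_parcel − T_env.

+10.02°C (parcel warmer than environment)

Parcel:
  From 100 m to 800 m (dry): cools by 9.8 × 0.7 = 6.86°C, giving 2.54°C.
  From 800 m to 3000 m (saturated): cools by 6.5 × 2.2 = 14.3°C, giving -11.76°C.
Environment:
  From 100 m to 2700 m (environment, lower layer): cools by 10.7 × 2.6 = 27.82°C, giving -18.42°C.
  From 2700 m to 3000 m (environment, upper layer): cools by 11.2 × 0.3 = 3.36°C, giving -21.78°C.
T_parcel − T_env = -11.76 − (-21.78) = +10.02°C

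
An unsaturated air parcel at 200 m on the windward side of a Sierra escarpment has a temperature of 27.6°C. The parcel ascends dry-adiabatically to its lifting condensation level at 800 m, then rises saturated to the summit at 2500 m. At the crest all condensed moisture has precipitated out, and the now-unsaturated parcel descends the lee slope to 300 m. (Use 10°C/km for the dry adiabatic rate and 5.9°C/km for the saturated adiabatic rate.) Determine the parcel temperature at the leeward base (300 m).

33.57°C

From 200 m to 800 m (dry): cools by 10 × 0.6 = 6°C, giving 21.6°C.
From 800 m to 2500 m (saturated): cools by 5.9 × 1.7 = 10.03°C, giving 11.57°C.
From 2500 m to 300 m (dry descent): warms by 10 × 2.2 = 22°C, giving 33.57°C.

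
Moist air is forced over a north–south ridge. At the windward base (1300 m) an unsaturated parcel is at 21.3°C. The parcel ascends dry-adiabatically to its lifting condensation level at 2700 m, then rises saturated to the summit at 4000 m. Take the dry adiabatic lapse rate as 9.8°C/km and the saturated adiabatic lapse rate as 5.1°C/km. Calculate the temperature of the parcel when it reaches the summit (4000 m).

0.95°C

From 1300 m to 2700 m (dry): cools by 9.8 × 1.4 = 13.72°C, giving 7.58°C.
From 2700 m to 4000 m (saturated): cools by 5.1 × 1.3 = 6.63°C, giving 0.95°C.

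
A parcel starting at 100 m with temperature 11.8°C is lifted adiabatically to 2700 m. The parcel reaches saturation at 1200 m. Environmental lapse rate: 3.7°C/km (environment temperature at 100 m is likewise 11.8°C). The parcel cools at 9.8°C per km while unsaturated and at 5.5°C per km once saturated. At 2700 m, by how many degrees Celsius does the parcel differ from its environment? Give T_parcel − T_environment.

-9.41°C (parcel cooler than environment)

Parcel:
  Dry to 1200 m: -9.8 × 1.1 km = -10.78°C, so T = 1.02°C.
  Saturated to 2700 m: -5.5 × 1.5 km = -8.25°C, so T = -7.23°C.
Environment:
  Environment to 2700 m: -3.7 × 2.6 km = -9.62°C, so T = 2.18°C.
T_parcel − T_env = -7.23 − 2.18 = -9.41°C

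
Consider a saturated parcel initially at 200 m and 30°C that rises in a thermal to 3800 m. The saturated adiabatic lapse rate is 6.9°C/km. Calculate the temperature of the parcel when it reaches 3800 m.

5.16°C

From 200 m to 3800 m (saturated adiabatic): cools by 6.9 × 3.6 = 24.84°C, giving 5.16°C.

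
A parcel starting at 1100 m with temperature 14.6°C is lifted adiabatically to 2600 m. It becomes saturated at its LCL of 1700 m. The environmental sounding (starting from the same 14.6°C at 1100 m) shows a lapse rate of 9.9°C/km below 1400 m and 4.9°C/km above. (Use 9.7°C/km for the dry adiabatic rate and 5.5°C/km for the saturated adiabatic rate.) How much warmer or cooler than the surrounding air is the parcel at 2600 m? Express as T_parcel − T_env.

Parcel:
  From 1100 m to 1700 m (dry): cools by 9.7 × 0.6 = 5.82°C, giving 8.78°C.
  From 1700 m to 2600 m (saturated): cools by 5.5 × 0.9 = 4.95°C, giving 3.83°C.
Environment:
  From 1100 m to 1400 m (environment, lower layer): cools by 9.9 × 0.3 = 2.97°C, giving 11.63°C.
  From 1400 m to 2600 m (environment, upper layer): cools by 4.9 × 1.2 = 5.88°C, giving 5.75°C.
T_parcel − T_env = 3.83 − 5.75 = -1.92°C

-1.92°C (parcel cooler than environment)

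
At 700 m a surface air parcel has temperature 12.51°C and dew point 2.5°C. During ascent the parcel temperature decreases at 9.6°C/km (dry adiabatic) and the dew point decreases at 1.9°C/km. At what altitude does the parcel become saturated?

2000 m

T and T_d converge at 9.6 − 1.9 = 7.7°C per km
Height above start = (12.51 − 2.5) / 7.7 = 1.3 km
LCL altitude = 700 m + 1300 m = 2000 m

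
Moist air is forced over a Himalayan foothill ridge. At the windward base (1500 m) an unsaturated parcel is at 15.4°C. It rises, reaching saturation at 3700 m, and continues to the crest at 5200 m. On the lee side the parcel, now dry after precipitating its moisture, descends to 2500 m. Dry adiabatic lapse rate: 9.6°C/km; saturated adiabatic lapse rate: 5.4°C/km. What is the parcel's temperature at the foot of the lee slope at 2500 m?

12.1°C

1500 → 3700 m (dry, 9.6°C/km): ΔT = -9.6 × 2.2 = -21.12°C → T = -5.72°C
3700 → 5200 m (saturated, 5.4°C/km): ΔT = -5.4 × 1.5 = -8.1°C → T = -13.82°C
5200 → 2500 m (dry descent, 9.6°C/km): ΔT = +9.6 × 2.7 = +25.92°C → T = 12.1°C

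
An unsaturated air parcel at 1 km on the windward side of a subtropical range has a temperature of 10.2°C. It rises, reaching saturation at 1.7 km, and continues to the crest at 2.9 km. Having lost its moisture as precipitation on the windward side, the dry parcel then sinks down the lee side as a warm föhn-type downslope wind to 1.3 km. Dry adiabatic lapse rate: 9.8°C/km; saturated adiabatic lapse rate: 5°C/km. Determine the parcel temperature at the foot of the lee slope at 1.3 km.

Dry to 1700 m: -9.8 × 0.7 km = -6.86°C, so T = 3.34°C.
Saturated to 2900 m: -5 × 1.2 km = -6°C, so T = -2.66°C.
Dry descent to 1300 m: +9.8 × 1.6 km = +15.68°C, so T = 13.02°C.

13.02°C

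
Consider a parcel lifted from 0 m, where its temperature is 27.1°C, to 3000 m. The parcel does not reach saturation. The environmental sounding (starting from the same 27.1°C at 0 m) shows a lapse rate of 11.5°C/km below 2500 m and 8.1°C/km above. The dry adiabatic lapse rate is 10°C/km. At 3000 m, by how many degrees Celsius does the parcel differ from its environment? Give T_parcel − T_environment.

Parcel:
  Dry to 3000 m: -10 × 3 km = -30°C, so T = -2.9°C.
Environment:
  Environment, lower layer to 2500 m: -11.5 × 2.5 km = -28.75°C, so T = -1.65°C.
  Environment, upper layer to 3000 m: -8.1 × 0.5 km = -4.05°C, so T = -5.7°C.
T_parcel − T_env = -2.9 − (-5.7) = +2.8°C

+2.8°C (parcel warmer than environment)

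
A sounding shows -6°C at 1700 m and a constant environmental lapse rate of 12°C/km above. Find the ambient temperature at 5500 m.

Environmental to 5500 m: -12 × 3.8 km = -45.6°C, so T = -51.6°C.

-51.6°C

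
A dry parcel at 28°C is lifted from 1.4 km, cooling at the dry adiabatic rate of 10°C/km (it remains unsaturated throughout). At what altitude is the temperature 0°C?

4.2 km

Height above start = (28 − 0) / 10 = 2.8 km
Altitude = 1400 m + 2800 m = 4200 m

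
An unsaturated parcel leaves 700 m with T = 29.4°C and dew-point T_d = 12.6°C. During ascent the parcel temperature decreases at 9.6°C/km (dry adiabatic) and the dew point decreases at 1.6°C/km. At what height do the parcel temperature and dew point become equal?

2800 m

T and T_d converge at 9.6 − 1.6 = 8°C per km
Height above start = (29.4 − 12.6) / 8 = 2.1 km
LCL altitude = 700 m + 2100 m = 2800 m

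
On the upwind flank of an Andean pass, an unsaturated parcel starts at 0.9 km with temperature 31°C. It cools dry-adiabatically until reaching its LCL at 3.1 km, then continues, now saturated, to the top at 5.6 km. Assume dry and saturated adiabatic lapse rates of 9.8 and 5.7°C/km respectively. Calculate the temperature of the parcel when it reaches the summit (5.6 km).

-4.81°C

900–3100 m, dry: Δz = 2.2 km ⇒ ΔT = -21.56°C; T = 9.44°C
3100–5600 m, saturated: Δz = 2.5 km ⇒ ΔT = -14.25°C; T = -4.81°C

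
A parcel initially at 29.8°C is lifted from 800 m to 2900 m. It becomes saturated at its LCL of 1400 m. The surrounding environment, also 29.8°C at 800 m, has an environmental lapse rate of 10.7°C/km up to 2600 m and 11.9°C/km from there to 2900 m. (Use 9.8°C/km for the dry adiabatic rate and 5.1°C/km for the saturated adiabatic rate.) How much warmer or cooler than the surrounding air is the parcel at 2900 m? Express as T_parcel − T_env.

+9.3°C (parcel warmer than environment)

Parcel:
  From 800 m to 1400 m (dry): cools by 9.8 × 0.6 = 5.88°C, giving 23.92°C.
  From 1400 m to 2900 m (saturated): cools by 5.1 × 1.5 = 7.65°C, giving 16.27°C.
Environment:
  From 800 m to 2600 m (environment, lower layer): cools by 10.7 × 1.8 = 19.26°C, giving 10.54°C.
  From 2600 m to 2900 m (environment, upper layer): cools by 11.9 × 0.3 = 3.57°C, giving 6.97°C.
T_parcel − T_env = 16.27 − 6.97 = +9.3°C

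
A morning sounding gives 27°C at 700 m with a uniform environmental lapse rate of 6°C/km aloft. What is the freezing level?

5200 m

Height above start = (27 − 0) / 6 = 4.5 km
Altitude = 700 m + 4500 m = 5200 m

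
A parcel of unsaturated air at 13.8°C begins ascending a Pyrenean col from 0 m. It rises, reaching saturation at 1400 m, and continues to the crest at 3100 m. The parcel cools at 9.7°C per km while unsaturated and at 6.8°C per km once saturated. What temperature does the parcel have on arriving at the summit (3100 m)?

-11.34°C

0–1400 m, dry: Δz = 1.4 km ⇒ ΔT = -13.58°C; T = 0.22°C
1400–3100 m, saturated: Δz = 1.7 km ⇒ ΔT = -11.56°C; T = -11.34°C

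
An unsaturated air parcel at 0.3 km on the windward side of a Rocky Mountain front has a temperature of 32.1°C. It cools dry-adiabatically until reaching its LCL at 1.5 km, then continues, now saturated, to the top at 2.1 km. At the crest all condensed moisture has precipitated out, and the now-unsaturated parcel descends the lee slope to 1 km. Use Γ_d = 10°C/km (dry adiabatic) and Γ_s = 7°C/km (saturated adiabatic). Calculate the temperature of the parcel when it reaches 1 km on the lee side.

26.9°C

From 300 m to 1500 m (dry): cools by 10 × 1.2 = 12°C, giving 20.1°C.
From 1500 m to 2100 m (saturated): cools by 7 × 0.6 = 4.2°C, giving 15.9°C.
From 2100 m to 1000 m (dry descent): warms by 10 × 1.1 = 11°C, giving 26.9°C.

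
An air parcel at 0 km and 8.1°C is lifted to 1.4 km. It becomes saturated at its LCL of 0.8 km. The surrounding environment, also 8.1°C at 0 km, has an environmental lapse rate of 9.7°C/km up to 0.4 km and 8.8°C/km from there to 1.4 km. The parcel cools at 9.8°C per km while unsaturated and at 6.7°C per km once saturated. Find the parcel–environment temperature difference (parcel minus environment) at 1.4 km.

+0.82°C (parcel warmer than environment)

Parcel:
  0–800 m, dry: Δz = 0.8 km ⇒ ΔT = -7.84°C; T = 0.26°C
  800–1400 m, saturated: Δz = 0.6 km ⇒ ΔT = -4.02°C; T = -3.76°C
Environment:
  0–400 m, environment, lower layer: Δz = 0.4 km ⇒ ΔT = -3.88°C; T = 4.22°C
  400–1400 m, environment, upper layer: Δz = 1 km ⇒ ΔT = -8.8°C; T = -4.58°C
T_parcel − T_env = -3.76 − (-4.58) = +0.82°C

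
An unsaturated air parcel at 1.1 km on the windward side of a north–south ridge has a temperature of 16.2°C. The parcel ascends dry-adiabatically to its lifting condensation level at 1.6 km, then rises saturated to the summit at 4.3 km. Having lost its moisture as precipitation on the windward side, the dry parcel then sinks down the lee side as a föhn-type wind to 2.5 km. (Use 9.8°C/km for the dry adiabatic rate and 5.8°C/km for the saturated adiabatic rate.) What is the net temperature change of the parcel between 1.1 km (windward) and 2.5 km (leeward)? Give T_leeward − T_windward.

From 1100 m to 1600 m (dry): cools by 9.8 × 0.5 = 4.9°C, giving 11.3°C.
From 1600 m to 4300 m (saturated): cools by 5.8 × 2.7 = 15.66°C, giving -4.36°C.
From 4300 m to 2500 m (dry descent): warms by 9.8 × 1.8 = 17.64°C, giving 13.28°C.
Net change vs windward start: 13.28 − 16.2 = -2.92°C

-2.92°C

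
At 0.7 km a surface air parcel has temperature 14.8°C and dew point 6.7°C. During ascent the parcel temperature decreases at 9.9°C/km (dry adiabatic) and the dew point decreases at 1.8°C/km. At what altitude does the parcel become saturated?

T and T_d converge at 9.9 − 1.8 = 8.1°C per km
Height above start = (14.8 − 6.7) / 8.1 = 1 km
LCL altitude = 700 m + 1000 m = 1700 m

1.7 km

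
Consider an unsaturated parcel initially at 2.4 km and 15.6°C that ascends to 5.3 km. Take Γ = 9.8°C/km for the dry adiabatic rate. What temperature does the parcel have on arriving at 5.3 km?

Dry adiabatic to 5300 m: -9.8 × 2.9 km = -28.42°C, so T = -12.82°C.

-12.82°C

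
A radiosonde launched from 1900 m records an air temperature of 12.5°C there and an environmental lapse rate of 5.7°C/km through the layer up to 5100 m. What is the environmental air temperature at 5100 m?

-5.74°C

1900–5100 m, environmental: Δz = 3.2 km ⇒ ΔT = -18.24°C; T = -5.74°C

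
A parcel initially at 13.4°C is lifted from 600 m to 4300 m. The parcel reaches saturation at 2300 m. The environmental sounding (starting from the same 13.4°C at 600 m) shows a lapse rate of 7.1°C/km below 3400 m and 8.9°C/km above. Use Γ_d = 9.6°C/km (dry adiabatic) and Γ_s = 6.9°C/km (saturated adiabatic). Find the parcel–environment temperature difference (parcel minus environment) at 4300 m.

-2.23°C (parcel cooler than environment)

Parcel:
  From 600 m to 2300 m (dry): cools by 9.6 × 1.7 = 16.32°C, giving -2.92°C.
  From 2300 m to 4300 m (saturated): cools by 6.9 × 2 = 13.8°C, giving -16.72°C.
Environment:
  From 600 m to 3400 m (environment, lower layer): cools by 7.1 × 2.8 = 19.88°C, giving -6.48°C.
  From 3400 m to 4300 m (environment, upper layer): cools by 8.9 × 0.9 = 8.01°C, giving -14.49°C.
T_parcel − T_env = -16.72 − (-14.49) = -2.23°C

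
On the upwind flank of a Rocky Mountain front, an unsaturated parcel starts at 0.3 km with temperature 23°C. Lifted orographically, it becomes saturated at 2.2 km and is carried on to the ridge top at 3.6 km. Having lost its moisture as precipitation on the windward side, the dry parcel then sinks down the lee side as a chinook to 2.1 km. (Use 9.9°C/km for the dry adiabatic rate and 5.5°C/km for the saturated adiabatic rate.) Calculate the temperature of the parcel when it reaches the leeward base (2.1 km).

From 300 m to 2200 m (dry): cools by 9.9 × 1.9 = 18.81°C, giving 4.19°C.
From 2200 m to 3600 m (saturated): cools by 5.5 × 1.4 = 7.7°C, giving -3.51°C.
From 3600 m to 2100 m (dry descent): warms by 9.9 × 1.5 = 14.85°C, giving 11.34°C.

11.34°C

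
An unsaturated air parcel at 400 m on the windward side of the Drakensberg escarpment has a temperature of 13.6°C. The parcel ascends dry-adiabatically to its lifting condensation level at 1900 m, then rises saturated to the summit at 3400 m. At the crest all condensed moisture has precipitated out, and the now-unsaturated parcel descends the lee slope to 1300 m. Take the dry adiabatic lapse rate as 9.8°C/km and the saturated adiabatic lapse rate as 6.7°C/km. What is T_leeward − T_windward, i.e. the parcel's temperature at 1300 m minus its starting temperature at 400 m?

400 → 1900 m (dry, 9.8°C/km): ΔT = -9.8 × 1.5 = -14.7°C → T = -1.1°C
1900 → 3400 m (saturated, 6.7°C/km): ΔT = -6.7 × 1.5 = -10.05°C → T = -11.15°C
3400 → 1300 m (dry descent, 9.8°C/km): ΔT = +9.8 × 2.1 = +20.58°C → T = 9.43°C
Net change vs windward start: 9.43 − 13.6 = -4.17°C

-4.17°C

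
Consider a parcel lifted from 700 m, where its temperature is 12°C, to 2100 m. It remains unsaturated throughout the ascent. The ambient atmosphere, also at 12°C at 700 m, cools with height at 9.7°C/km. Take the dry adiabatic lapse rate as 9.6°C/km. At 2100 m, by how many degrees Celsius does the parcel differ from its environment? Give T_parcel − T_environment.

Parcel:
  Dry to 2100 m: -9.6 × 1.4 km = -13.44°C, so T = -1.44°C.
Environment:
  Environment to 2100 m: -9.7 × 1.4 km = -13.58°C, so T = -1.58°C.
T_parcel − T_env = -1.44 − (-1.58) = +0.14°C

+0.14°C (parcel warmer than environment)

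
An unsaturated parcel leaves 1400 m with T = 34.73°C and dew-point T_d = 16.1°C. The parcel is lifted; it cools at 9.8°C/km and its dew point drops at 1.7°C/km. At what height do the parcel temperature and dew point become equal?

T and T_d converge at 9.8 − 1.7 = 8.1°C per km
Height above start = (34.73 − 16.1) / 8.1 = 2.3 km
LCL altitude = 1400 m + 2300 m = 3700 m

3700 m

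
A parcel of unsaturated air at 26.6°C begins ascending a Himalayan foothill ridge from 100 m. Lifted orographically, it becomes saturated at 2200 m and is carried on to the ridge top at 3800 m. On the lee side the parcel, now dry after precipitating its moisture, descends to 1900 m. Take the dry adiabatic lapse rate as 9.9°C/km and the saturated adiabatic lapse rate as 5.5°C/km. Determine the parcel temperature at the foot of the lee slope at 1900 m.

100–2200 m, dry: Δz = 2.1 km ⇒ ΔT = -20.79°C; T = 5.81°C
2200–3800 m, saturated: Δz = 1.6 km ⇒ ΔT = -8.8°C; T = -2.99°C
3800–1900 m, dry descent: Δz = 1.9 km ⇒ ΔT = +18.81°C; T = 15.82°C

15.82°C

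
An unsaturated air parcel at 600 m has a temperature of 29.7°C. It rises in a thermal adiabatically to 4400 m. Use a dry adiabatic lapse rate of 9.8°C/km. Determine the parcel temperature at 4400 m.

600–4400 m, dry adiabatic: Δz = 3.8 km ⇒ ΔT = -37.24°C; T = -7.54°C

-7.54°C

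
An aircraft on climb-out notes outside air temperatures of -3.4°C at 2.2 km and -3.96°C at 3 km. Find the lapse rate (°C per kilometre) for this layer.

Γ = −ΔT/Δz = (-3.4 − (-3.96)) / (3000 − 2200) m
  = 0.56°C / 0.8 km = 0.7°C/km

0.7°C/km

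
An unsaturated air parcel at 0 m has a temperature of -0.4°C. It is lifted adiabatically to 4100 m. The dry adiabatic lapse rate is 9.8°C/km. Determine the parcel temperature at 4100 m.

From 0 m to 4100 m (dry adiabatic): cools by 9.8 × 4.1 = 40.18°C, giving -40.58°C.

-40.58°C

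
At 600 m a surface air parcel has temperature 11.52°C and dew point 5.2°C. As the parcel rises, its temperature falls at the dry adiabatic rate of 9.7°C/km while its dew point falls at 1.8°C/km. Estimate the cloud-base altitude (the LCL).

T and T_d converge at 9.7 − 1.8 = 7.9°C per km
Height above start = (11.52 − 5.2) / 7.9 = 0.8 km
LCL altitude = 600 m + 800 m = 1400 m

1400 m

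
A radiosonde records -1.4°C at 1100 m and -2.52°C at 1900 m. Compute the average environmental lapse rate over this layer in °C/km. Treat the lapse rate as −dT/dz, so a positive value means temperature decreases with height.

1.4°C/km

Γ = −ΔT/Δz = (-1.4 − (-2.52)) / (1900 − 1100) m
  = 1.12°C / 0.8 km = 1.4°C/km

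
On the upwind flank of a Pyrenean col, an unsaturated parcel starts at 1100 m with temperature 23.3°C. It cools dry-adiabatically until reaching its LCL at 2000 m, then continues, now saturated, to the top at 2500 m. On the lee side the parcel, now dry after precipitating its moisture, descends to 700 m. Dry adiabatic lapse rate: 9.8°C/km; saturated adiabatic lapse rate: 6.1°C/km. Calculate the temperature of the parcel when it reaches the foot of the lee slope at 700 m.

29.07°C

Dry to 2000 m: -9.8 × 0.9 km = -8.82°C, so T = 14.48°C.
Saturated to 2500 m: -6.1 × 0.5 km = -3.05°C, so T = 11.43°C.
Dry descent to 700 m: +9.8 × 1.8 km = +17.64°C, so T = 29.07°C.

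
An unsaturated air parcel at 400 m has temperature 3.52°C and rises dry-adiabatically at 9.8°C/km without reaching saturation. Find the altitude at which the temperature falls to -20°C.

2800 m

Height above start = (3.52 − (-20)) / 9.8 = 2.4 km
Altitude = 400 m + 2400 m = 2800 m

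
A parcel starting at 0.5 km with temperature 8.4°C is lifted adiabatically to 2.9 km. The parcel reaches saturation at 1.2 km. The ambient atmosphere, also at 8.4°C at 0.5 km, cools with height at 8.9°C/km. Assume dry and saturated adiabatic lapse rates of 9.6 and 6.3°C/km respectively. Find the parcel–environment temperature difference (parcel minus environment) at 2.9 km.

Parcel:
  Dry to 1200 m: -9.6 × 0.7 km = -6.72°C, so T = 1.68°C.
  Saturated to 2900 m: -6.3 × 1.7 km = -10.71°C, so T = -9.03°C.
Environment:
  Environment to 2900 m: -8.9 × 2.4 km = -21.36°C, so T = -12.96°C.
T_parcel − T_env = -9.03 − (-12.96) = +3.93°C

+3.93°C (parcel warmer than environment)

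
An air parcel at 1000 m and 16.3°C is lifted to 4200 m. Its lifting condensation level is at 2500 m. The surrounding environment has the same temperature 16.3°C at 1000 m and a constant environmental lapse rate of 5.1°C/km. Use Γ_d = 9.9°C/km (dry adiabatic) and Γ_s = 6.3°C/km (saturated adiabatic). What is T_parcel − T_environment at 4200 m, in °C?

Parcel:
  1000–2500 m, dry: Δz = 1.5 km ⇒ ΔT = -14.85°C; T = 1.45°C
  2500–4200 m, saturated: Δz = 1.7 km ⇒ ΔT = -10.71°C; T = -9.26°C
Environment:
  1000–4200 m, environment: Δz = 3.2 km ⇒ ΔT = -16.32°C; T = -0.02°C
T_parcel − T_env = -9.26 − (-0.02) = -9.24°C

-9.24°C (parcel cooler than environment)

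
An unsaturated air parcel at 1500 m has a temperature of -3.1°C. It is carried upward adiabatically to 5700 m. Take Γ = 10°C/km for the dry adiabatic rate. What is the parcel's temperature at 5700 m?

-45.1°C

From 1500 m to 5700 m (dry adiabatic): cools by 10 × 4.2 = 42°C, giving -45.1°C.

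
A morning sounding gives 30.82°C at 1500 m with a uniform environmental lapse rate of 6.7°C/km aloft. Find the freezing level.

6100 m

Height above start = (30.82 − 0) / 6.7 = 4.6 km
Altitude = 1500 m + 4600 m = 6100 m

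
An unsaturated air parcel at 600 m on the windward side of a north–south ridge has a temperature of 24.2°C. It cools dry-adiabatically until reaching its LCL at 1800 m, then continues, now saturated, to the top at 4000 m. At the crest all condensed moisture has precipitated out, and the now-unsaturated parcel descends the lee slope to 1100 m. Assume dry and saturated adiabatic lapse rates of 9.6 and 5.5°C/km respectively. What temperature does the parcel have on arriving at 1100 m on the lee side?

600 → 1800 m (dry, 9.6°C/km): ΔT = -9.6 × 1.2 = -11.52°C → T = 12.68°C
1800 → 4000 m (saturated, 5.5°C/km): ΔT = -5.5 × 2.2 = -12.1°C → T = 0.58°C
4000 → 1100 m (dry descent, 9.6°C/km): ΔT = +9.6 × 2.9 = +27.84°C → T = 28.42°C

28.42°C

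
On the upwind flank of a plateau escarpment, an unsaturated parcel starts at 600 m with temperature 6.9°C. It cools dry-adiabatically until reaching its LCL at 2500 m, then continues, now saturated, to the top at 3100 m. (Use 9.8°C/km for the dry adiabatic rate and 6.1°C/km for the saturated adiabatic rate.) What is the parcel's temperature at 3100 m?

600–2500 m, dry: Δz = 1.9 km ⇒ ΔT = -18.62°C; T = -11.72°C
2500–3100 m, saturated: Δz = 0.6 km ⇒ ΔT = -3.66°C; T = -15.38°C

-15.38°C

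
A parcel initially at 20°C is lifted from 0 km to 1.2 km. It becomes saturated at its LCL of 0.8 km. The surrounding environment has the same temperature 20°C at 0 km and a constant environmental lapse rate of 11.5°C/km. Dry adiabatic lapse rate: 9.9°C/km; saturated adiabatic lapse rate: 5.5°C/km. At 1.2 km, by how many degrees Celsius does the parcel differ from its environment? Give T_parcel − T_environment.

Parcel:
  0–800 m, dry: Δz = 0.8 km ⇒ ΔT = -7.92°C; T = 12.08°C
  800–1200 m, saturated: Δz = 0.4 km ⇒ ΔT = -2.2°C; T = 9.88°C
Environment:
  0–1200 m, environment: Δz = 1.2 km ⇒ ΔT = -13.8°C; T = 6.2°C
T_parcel − T_env = 9.88 − 6.2 = +3.68°C

+3.68°C (parcel warmer than environment)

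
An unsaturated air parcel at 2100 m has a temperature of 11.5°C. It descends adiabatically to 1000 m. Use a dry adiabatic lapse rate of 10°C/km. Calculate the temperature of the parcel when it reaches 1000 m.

22.5°C

2100 → 1000 m (dry adiabatic, 10°C/km): ΔT = +10 × 1.1 = +11°C → T = 22.5°C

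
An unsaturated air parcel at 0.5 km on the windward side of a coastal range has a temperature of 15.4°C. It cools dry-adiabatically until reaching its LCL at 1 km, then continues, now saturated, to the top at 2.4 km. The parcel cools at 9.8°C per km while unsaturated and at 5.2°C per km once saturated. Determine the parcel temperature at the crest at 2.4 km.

3.22°C

From 500 m to 1000 m (dry): cools by 9.8 × 0.5 = 4.9°C, giving 10.5°C.
From 1000 m to 2400 m (saturated): cools by 5.2 × 1.4 = 7.28°C, giving 3.22°C.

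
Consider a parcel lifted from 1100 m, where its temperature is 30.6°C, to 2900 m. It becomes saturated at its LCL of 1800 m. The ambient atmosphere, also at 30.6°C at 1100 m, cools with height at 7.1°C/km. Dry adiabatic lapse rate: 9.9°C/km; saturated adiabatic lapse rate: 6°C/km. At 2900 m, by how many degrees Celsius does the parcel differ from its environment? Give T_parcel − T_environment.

-0.75°C (parcel cooler than environment)

Parcel:
  Dry to 1800 m: -9.9 × 0.7 km = -6.93°C, so T = 23.67°C.
  Saturated to 2900 m: -6 × 1.1 km = -6.6°C, so T = 17.07°C.
Environment:
  Environment to 2900 m: -7.1 × 1.8 km = -12.78°C, so T = 17.82°C.
T_parcel − T_env = 17.07 − 17.82 = -0.75°C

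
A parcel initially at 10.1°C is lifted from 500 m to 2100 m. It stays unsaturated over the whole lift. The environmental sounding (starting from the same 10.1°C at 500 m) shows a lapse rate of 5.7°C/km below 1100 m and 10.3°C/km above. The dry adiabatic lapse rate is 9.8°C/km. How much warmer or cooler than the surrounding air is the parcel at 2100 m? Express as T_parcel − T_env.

Parcel:
  500–2100 m, dry: Δz = 1.6 km ⇒ ΔT = -15.68°C; T = -5.58°C
Environment:
  500–1100 m, environment, lower layer: Δz = 0.6 km ⇒ ΔT = -3.42°C; T = 6.68°C
  1100–2100 m, environment, upper layer: Δz = 1 km ⇒ ΔT = -10.3°C; T = -3.62°C
T_parcel − T_env = -5.58 − (-3.62) = -1.96°C

-1.96°C (parcel cooler than environment)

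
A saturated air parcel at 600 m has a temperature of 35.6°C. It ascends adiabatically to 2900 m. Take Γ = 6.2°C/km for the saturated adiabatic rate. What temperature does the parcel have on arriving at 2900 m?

21.34°C

Saturated adiabatic to 2900 m: -6.2 × 2.3 km = -14.26°C, so T = 21.34°C.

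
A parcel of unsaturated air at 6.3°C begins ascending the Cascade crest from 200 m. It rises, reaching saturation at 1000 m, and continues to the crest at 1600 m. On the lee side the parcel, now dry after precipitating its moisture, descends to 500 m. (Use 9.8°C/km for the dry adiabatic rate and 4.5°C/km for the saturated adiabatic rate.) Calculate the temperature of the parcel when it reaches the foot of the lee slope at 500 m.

200–1000 m, dry: Δz = 0.8 km ⇒ ΔT = -7.84°C; T = -1.54°C
1000–1600 m, saturated: Δz = 0.6 km ⇒ ΔT = -2.7°C; T = -4.24°C
1600–500 m, dry descent: Δz = 1.1 km ⇒ ΔT = +10.78°C; T = 6.54°C

6.54°C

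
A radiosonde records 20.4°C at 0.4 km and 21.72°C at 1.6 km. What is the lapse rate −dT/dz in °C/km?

Γ = −ΔT/Δz = (20.4 − 21.72) / (1600 − 400) m
  = -1.32°C / 1.2 km = -1.1°C/km

-1.1°C/km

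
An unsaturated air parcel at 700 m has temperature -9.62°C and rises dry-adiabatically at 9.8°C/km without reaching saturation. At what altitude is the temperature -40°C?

3800 m

Height above start = (-9.62 − (-40)) / 9.8 = 3.1 km
Altitude = 700 m + 3100 m = 3800 m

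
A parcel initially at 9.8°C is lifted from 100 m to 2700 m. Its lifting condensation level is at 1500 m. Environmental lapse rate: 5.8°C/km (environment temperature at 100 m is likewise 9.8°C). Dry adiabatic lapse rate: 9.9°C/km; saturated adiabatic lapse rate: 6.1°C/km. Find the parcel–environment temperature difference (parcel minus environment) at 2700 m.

Parcel:
  From 100 m to 1500 m (dry): cools by 9.9 × 1.4 = 13.86°C, giving -4.06°C.
  From 1500 m to 2700 m (saturated): cools by 6.1 × 1.2 = 7.32°C, giving -11.38°C.
Environment:
  From 100 m to 2700 m (environment): cools by 5.8 × 2.6 = 15.08°C, giving -5.28°C.
T_parcel − T_env = -11.38 − (-5.28) = -6.1°C

-6.1°C (parcel cooler than environment)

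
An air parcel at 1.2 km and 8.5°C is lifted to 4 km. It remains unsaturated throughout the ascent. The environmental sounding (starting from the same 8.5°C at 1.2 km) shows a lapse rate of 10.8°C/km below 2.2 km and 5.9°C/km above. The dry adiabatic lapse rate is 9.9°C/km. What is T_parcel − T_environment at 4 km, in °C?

-6.3°C (parcel cooler than environment)

Parcel:
  From 1200 m to 4000 m (dry): cools by 9.9 × 2.8 = 27.72°C, giving -19.22°C.
Environment:
  From 1200 m to 2200 m (environment, lower layer): cools by 10.8 × 1 = 10.8°C, giving -2.3°C.
  From 2200 m to 4000 m (environment, upper layer): cools by 5.9 × 1.8 = 10.62°C, giving -12.92°C.
T_parcel − T_env = -19.22 − (-12.92) = -6.3°C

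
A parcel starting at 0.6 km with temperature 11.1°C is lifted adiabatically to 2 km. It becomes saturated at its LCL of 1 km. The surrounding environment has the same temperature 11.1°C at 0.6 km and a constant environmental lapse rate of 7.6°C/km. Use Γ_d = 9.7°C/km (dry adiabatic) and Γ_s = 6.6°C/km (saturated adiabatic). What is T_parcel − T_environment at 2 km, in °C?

Parcel:
  From 600 m to 1000 m (dry): cools by 9.7 × 0.4 = 3.88°C, giving 7.22°C.
  From 1000 m to 2000 m (saturated): cools by 6.6 × 1 = 6.6°C, giving 0.62°C.
Environment:
  From 600 m to 2000 m (environment): cools by 7.6 × 1.4 = 10.64°C, giving 0.46°C.
T_parcel − T_env = 0.62 − 0.46 = +0.16°C

+0.16°C (parcel warmer than environment)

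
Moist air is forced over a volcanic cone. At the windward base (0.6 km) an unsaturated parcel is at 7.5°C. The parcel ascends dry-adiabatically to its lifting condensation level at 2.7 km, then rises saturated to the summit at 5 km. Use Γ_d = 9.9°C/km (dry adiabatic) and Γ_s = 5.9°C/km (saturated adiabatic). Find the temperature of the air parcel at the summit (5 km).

Dry to 2700 m: -9.9 × 2.1 km = -20.79°C, so T = -13.29°C.
Saturated to 5000 m: -5.9 × 2.3 km = -13.57°C, so T = -26.86°C.

-26.86°C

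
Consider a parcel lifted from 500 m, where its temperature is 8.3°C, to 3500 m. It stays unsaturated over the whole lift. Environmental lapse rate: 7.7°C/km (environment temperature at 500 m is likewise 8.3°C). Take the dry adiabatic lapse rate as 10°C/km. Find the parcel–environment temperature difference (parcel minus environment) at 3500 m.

Parcel:
  500 → 3500 m (dry, 10°C/km): ΔT = -10 × 3 = -30°C → T = -21.7°C
Environment:
  500 → 3500 m (environment, 7.7°C/km): ΔT = -7.7 × 3 = -23.1°C → T = -14.8°C
T_parcel − T_env = -21.7 − (-14.8) = -6.9°C

-6.9°C (parcel cooler than environment)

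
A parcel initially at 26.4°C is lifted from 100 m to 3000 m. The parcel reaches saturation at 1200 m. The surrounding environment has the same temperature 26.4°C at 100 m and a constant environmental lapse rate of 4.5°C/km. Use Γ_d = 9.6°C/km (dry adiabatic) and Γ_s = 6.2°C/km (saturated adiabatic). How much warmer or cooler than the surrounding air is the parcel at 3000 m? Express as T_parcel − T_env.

Parcel:
  Dry to 1200 m: -9.6 × 1.1 km = -10.56°C, so T = 15.84°C.
  Saturated to 3000 m: -6.2 × 1.8 km = -11.16°C, so T = 4.68°C.
Environment:
  Environment to 3000 m: -4.5 × 2.9 km = -13.05°C, so T = 13.35°C.
T_parcel − T_env = 4.68 − 13.35 = -8.67°C

-8.67°C (parcel cooler than environment)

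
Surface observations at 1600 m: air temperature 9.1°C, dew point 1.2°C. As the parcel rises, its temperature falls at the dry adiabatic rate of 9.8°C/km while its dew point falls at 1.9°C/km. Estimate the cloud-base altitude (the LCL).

2600 m

T and T_d converge at 9.8 − 1.9 = 7.9°C per km
Height above start = (9.1 − 1.2) / 7.9 = 1 km
LCL altitude = 1600 m + 1000 m = 2600 m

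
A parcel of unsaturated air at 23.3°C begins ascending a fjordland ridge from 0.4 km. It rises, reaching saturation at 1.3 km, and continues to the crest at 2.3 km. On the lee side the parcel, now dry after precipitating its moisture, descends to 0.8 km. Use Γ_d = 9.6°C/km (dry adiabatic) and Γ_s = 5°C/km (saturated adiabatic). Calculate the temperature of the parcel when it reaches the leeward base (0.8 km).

24.06°C

400 → 1300 m (dry, 9.6°C/km): ΔT = -9.6 × 0.9 = -8.64°C → T = 14.66°C
1300 → 2300 m (saturated, 5°C/km): ΔT = -5 × 1 = -5°C → T = 9.66°C
2300 → 800 m (dry descent, 9.6°C/km): ΔT = +9.6 × 1.5 = +14.4°C → T = 24.06°C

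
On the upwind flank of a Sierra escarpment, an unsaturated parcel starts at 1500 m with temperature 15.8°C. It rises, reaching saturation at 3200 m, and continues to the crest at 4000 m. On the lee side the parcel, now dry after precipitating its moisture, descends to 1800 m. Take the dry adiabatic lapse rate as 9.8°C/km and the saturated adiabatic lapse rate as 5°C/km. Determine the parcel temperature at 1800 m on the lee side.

16.7°C

1500 → 3200 m (dry, 9.8°C/km): ΔT = -9.8 × 1.7 = -16.66°C → T = -0.86°C
3200 → 4000 m (saturated, 5°C/km): ΔT = -5 × 0.8 = -4°C → T = -4.86°C
4000 → 1800 m (dry descent, 9.8°C/km): ΔT = +9.8 × 2.2 = +21.56°C → T = 16.7°C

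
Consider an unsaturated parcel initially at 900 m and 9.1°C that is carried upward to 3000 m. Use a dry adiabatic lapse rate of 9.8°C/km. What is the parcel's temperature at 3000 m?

Dry adiabatic to 3000 m: -9.8 × 2.1 km = -20.58°C, so T = -11.48°C.

-11.48°C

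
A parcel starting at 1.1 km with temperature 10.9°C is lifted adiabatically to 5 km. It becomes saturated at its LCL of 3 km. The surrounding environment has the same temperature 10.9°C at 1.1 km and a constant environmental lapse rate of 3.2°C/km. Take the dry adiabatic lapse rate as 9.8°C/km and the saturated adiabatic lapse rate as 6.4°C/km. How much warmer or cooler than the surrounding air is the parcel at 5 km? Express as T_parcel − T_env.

Parcel:
  1100–3000 m, dry: Δz = 1.9 km ⇒ ΔT = -18.62°C; T = -7.72°C
  3000–5000 m, saturated: Δz = 2 km ⇒ ΔT = -12.8°C; T = -20.52°C
Environment:
  1100–5000 m, environment: Δz = 3.9 km ⇒ ΔT = -12.48°C; T = -1.58°C
T_parcel − T_env = -20.52 − (-1.58) = -18.94°C

-18.94°C (parcel cooler than environment)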